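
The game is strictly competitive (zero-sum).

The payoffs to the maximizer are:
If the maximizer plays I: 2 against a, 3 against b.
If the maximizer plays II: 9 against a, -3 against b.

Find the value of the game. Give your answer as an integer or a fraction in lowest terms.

33/13

Row minima are 2 and -3, so the maximizer's maximin is 2; column maxima are 9 and 3, so the minimizer's minimax is 3. These differ, so the equilibrium is in mixed strategies.
Let the maximizer play I with probability p. The minimizer is indifferent when 2p + 9(1−p) = 3p − 3(1−p), giving p = 12/13.
Let the minimizer play a with probability q. The maximizer is indifferent when 2q + 3(1−q) = 9q − 3(1−q), giving q = 6/13.
The value is 2·(6/13) + (3)·(7/13) = 33/13.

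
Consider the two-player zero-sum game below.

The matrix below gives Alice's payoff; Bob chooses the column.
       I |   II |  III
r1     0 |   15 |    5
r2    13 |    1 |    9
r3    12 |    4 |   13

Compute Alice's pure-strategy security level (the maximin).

The worst-case payoff for each row is r1: 0, r2: 1, r3: 4.
The best of these is 4.

4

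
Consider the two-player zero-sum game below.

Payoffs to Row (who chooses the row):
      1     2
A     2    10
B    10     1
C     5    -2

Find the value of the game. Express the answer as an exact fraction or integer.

98/17

Row C is strictly dominated by row B, so Row never plays it.
The remaining 2×2 game on (A, B) × (1, 2) has no saddle point. Let Row play A with probability p; indifference gives 2p + 10(1−p) = 10p + (1−p), so p = 9/17.
Similarly Column's optimal q on 1 is 9/17, and the value is 2·(9/17) + (10)·(8/17) = 98/17.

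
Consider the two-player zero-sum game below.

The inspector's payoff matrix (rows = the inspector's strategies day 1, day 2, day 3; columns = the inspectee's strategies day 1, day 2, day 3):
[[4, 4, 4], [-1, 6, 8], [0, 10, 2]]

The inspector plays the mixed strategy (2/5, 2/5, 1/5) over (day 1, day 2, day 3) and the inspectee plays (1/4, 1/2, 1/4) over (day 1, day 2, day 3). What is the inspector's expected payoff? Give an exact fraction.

Against (1/4, 1/2, 1/4), each row's expected payoff is day 1: 4; day 2: 19/4; day 3: 11/2.
Taking the (2/5, 2/5, 1/5)-weighted average: (2/5)·(4) + (2/5)·(19/4) + (1/5)·(11/2) = 23/5.

23/5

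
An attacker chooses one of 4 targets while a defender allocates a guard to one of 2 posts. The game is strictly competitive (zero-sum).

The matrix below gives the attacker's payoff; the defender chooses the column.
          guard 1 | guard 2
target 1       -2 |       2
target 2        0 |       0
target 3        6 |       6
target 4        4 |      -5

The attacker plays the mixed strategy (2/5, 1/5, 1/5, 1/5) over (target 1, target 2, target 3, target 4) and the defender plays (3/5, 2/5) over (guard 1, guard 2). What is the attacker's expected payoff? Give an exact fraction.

28/25

Against (3/5, 2/5), each row's expected payoff is target 1: -2/5; target 2: 0; target 3: 6; target 4: 2/5.
Taking the (2/5, 1/5, 1/5, 1/5)-weighted average: (2/5)·(-2/5) + (1/5)·(0) + (1/5)·(6) + (1/5)·(2/5) = 28/25.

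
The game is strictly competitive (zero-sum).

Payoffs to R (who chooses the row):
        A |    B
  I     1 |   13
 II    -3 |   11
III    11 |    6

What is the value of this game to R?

Row II is strictly dominated by row I, so R never plays it.
The remaining 2×2 game on (I, III) × (A, B) has no saddle point. Let R play I with probability p; indifference gives p + 11(1−p) = 13p + 6(1−p), so p = 5/17.
Similarly C's optimal q on A is 7/17, and the value is 1·(7/17) + (13)·(10/17) = 137/17.

137/17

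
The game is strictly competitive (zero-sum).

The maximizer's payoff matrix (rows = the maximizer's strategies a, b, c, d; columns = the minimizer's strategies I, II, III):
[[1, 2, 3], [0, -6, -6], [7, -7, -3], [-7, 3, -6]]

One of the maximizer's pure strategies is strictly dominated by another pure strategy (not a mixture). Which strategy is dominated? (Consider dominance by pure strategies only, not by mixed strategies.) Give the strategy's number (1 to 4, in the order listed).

2

Compare b with a: 1 > 0, 2 > -6, 3 > -6.
So a strictly dominates b for the maximizer; b is strictly dominated.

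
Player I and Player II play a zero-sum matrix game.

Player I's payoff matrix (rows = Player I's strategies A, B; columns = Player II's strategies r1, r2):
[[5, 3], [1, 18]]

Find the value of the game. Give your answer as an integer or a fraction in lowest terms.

87/19

Row minima are 3 and 1, so Player I's maximin is 3; column maxima are 5 and 18, so Player II's minimax is 5. These differ, so the equilibrium is in mixed strategies.
Let Player I play A with probability p. Player II is indifferent when 5p + (1−p) = 3p + 18(1−p), giving p = 17/19.
Let Player II play r1 with probability q. Player I is indifferent when 5q + 3(1−q) = q + 18(1−q), giving q = 15/19.
The value is 5·(15/19) + (3)·(4/19) = 87/19.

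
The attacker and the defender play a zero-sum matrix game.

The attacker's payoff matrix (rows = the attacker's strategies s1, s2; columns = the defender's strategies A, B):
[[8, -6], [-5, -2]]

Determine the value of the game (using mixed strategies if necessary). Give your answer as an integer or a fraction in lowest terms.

Row minima are -6 and -5, so the attacker's maximin is -5; column maxima are 8 and -2, so the defender's minimax is -2. These differ, so the equilibrium is in mixed strategies.
Let the attacker play s1 with probability p. The defender is indifferent when 8p − 5(1−p) = −6p − 2(1−p), giving p = 3/17.
Let the defender play A with probability q. The attacker is indifferent when 8q − 6(1−q) = −5q − 2(1−q), giving q = 4/17.
The value is 8·(4/17) + (-6)·(13/17) = -46/17.

-46/17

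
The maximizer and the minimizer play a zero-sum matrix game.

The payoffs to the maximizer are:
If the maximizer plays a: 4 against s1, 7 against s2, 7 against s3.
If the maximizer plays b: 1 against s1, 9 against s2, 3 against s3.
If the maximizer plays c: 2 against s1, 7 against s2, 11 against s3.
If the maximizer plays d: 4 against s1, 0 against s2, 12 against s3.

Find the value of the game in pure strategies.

Row minima: 4, 1, 2, 0 → the maximizer's maximin is 4.
Column maxima: 4, 9, 12 → the minimizer's minimax is 4.
They coincide at (a, s1), so the value is 4.

4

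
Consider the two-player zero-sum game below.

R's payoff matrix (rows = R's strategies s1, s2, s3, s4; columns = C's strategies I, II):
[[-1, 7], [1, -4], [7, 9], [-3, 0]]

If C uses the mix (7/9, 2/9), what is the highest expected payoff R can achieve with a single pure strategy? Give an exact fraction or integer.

s1: (-1)·(7/9) + (7)·(2/9) = 7/9.
s2: (1)·(7/9) + (-4)·(2/9) = -1/9.
s3: (7)·(7/9) + (9)·(2/9) = 67/9.
s4: (-3)·(7/9) + (0)·(2/9) = -7/3.
The best pure response is s3 with expected payoff 67/9.

67/9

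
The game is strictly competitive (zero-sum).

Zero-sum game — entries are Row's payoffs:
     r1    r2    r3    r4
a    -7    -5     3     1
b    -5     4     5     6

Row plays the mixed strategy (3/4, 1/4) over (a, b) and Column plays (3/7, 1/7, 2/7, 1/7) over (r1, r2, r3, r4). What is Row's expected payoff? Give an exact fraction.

Against (3/7, 1/7, 2/7, 1/7), each row's expected payoff is a: -19/7; b: 5/7.
Taking the (3/4, 1/4)-weighted average: (3/4)·(-19/7) + (1/4)·(5/7) = -13/7.

-13/7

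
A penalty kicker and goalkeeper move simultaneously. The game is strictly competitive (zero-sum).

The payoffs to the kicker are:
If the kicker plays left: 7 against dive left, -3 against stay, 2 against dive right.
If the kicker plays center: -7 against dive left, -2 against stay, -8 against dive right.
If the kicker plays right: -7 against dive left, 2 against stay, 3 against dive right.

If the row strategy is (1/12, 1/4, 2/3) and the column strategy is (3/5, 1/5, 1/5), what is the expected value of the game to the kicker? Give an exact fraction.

-67/20

Against (3/5, 1/5, 1/5), each row's expected payoff is left: 4; center: -31/5; right: -16/5.
Taking the (1/12, 1/4, 2/3)-weighted average: (1/12)·(4) + (1/4)·(-31/5) + (2/3)·(-16/5) = -67/20.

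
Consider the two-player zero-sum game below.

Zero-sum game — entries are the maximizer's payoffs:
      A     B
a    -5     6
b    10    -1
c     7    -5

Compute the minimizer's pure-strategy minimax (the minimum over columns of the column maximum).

6

The worst case (largest entry) in each column is A: 10, B: 6.
The best (smallest) of these is 6.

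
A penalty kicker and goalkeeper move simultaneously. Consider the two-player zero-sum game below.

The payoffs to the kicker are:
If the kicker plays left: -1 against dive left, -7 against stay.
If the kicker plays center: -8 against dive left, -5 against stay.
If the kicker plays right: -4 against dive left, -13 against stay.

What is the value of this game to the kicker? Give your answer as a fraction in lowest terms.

Row right is strictly dominated by row left, so the kicker never plays it.
The remaining 2×2 game on (left, center) × (dive left, stay) has no saddle point. Let the kicker play left with probability p; indifference gives −p − 8(1−p) = −7p − 5(1−p), so p = 1/3.
Similarly the goalkeeper's optimal q on dive left is 2/9, and the value is -1·(2/9) + (-7)·(7/9) = -17/3.

-17/3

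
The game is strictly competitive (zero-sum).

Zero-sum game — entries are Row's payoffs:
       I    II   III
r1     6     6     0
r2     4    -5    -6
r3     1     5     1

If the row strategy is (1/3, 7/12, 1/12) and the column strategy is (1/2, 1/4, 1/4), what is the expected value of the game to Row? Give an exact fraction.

59/48

Against (1/2, 1/4, 1/4), each row's expected payoff is r1: 9/2; r2: -3/4; r3: 2.
Taking the (1/3, 7/12, 1/12)-weighted average: (1/3)·(9/2) + (7/12)·(-3/4) + (1/12)·(2) = 59/48.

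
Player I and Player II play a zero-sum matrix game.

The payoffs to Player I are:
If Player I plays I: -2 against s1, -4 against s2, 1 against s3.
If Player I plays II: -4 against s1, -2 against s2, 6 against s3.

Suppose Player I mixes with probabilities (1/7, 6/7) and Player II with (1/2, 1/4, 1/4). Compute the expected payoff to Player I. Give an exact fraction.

-31/28

Against (1/2, 1/4, 1/4), each row's expected payoff is I: -7/4; II: -1.
Taking the (1/7, 6/7)-weighted average: (1/7)·(-7/4) + (6/7)·(-1) = -31/28.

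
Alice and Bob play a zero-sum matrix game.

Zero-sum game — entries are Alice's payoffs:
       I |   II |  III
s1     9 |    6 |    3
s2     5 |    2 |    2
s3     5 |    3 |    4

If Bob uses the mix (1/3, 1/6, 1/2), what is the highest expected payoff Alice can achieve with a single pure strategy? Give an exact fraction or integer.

s1: (9)·(1/3) + (6)·(1/6) + (3)·(1/2) = 11/2.
s2: (5)·(1/3) + (2)·(1/6) + (2)·(1/2) = 3.
s3: (5)·(1/3) + (3)·(1/6) + (4)·(1/2) = 25/6.
The best pure response is s1 with expected payoff 11/2.

11/2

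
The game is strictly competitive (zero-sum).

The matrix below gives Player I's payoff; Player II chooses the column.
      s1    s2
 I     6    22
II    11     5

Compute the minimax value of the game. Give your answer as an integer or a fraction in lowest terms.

106/11

Row minima are 6 and 5, so Player I's maximin is 6; column maxima are 11 and 22, so Player II's minimax is 11. These differ, so the equilibrium is in mixed strategies.
Let Player I play I with probability p. Player II is indifferent when 6p + 11(1−p) = 22p + 5(1−p), giving p = 3/11.
Let Player II play s1 with probability q. Player I is indifferent when 6q + 22(1−q) = 11q + 5(1−q), giving q = 17/22.
The value is 6·(17/22) + (22)·(5/22) = 106/11.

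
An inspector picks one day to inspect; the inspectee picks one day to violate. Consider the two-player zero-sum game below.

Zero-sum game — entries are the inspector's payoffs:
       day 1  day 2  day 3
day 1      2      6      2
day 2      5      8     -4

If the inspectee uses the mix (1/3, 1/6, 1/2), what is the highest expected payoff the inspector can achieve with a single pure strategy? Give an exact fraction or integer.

day 1: (2)·(1/3) + (6)·(1/6) + (2)·(1/2) = 8/3.
day 2: (5)·(1/3) + (8)·(1/6) + (-4)·(1/2) = 1.
The best pure response is day 1 with expected payoff 8/3.

8/3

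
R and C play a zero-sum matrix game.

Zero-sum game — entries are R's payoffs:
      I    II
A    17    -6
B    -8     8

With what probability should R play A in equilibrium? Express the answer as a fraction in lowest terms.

Row minima are -6 and -8, so R's maximin is -6; column maxima are 17 and 8, so C's minimax is 8. These differ, so the equilibrium is in mixed strategies.
Let R play A with probability p. C is indifferent when 17p − 8(1−p) = −6p + 8(1−p), giving p = 16/39.

16/39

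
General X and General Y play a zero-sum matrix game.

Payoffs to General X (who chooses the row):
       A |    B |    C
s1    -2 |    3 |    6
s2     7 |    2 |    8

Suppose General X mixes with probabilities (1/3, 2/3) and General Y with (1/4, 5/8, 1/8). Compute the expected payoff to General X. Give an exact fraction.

Against (1/4, 5/8, 1/8), each row's expected payoff is s1: 17/8; s2: 4.
Taking the (1/3, 2/3)-weighted average: (1/3)·(17/8) + (2/3)·(4) = 27/8.

27/8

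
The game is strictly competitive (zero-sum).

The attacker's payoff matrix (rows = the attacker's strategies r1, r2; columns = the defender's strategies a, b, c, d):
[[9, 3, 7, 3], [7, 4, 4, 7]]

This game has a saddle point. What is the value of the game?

4

Row minima: 3, 4 → the attacker's maximin is 4.
Column maxima: 9, 4, 7, 7 → the defender's minimax is 4.
They coincide at (r2, b), so the value is 4.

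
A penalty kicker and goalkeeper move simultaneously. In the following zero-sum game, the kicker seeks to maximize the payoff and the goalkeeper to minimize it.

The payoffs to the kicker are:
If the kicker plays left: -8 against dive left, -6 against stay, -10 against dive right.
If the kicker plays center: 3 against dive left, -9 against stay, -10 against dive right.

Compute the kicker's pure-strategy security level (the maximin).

-10

The worst-case payoff for each row is left: -10, center: -10.
The best of these is -10.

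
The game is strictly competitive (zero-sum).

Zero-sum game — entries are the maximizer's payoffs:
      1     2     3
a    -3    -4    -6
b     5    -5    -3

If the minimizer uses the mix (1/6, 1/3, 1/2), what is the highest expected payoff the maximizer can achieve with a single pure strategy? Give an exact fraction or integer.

-7/3

a: (-3)·(1/6) + (-4)·(1/3) + (-6)·(1/2) = -29/6.
b: (5)·(1/6) + (-5)·(1/3) + (-3)·(1/2) = -7/3.
The best pure response is b with expected payoff -7/3.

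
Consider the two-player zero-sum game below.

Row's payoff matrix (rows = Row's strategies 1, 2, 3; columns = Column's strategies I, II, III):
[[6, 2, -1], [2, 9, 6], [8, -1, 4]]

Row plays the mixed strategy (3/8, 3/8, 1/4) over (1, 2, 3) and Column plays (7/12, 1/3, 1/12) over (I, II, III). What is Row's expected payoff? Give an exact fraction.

427/96

Against (7/12, 1/3, 1/12), each row's expected payoff is 1: 49/12; 2: 14/3; 3: 14/3.
Taking the (3/8, 3/8, 1/4)-weighted average: (3/8)·(49/12) + (3/8)·(14/3) + (1/4)·(14/3) = 427/96.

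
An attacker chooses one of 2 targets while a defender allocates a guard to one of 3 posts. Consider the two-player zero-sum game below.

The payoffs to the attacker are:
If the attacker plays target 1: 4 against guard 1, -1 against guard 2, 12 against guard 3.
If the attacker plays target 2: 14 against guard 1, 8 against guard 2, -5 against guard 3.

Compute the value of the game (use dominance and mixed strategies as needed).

7/2

Column guard 1 is strictly dominated by guard 2 for the defender (it gives the attacker more in every row).
The remaining 2×2 game on (target 1, target 2) × (guard 2, guard 3) has no saddle point. Let the attacker play target 1 with probability p; indifference gives −p + 8(1−p) = 12p − 5(1−p), so p = 1/2.
Similarly the defender's optimal q on guard 2 is 17/26, and the value is -1·(17/26) + (12)·(9/26) = 7/2.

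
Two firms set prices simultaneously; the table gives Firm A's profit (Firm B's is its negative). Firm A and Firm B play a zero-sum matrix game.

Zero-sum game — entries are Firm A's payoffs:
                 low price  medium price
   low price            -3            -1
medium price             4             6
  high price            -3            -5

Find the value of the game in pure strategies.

Row minima: -3, 4, -5 → Firm A's maximin is 4.
Column maxima: 4, 6 → Firm B's minimax is 4.
They coincide at (medium price, low price), so the value is 4.

4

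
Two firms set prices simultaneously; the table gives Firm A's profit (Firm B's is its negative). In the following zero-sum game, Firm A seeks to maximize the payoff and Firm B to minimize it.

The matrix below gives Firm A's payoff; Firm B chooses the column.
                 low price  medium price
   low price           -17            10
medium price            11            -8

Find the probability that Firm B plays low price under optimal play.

9/23

Row minima are -17 and -8, so Firm A's maximin is -8; column maxima are 11 and 10, so Firm B's minimax is 10. These differ, so the equilibrium is in mixed strategies.
Let Firm B play low price with probability q. Firm A is indifferent when −17q + 10(1−q) = 11q − 8(1−q), giving q = 9/23.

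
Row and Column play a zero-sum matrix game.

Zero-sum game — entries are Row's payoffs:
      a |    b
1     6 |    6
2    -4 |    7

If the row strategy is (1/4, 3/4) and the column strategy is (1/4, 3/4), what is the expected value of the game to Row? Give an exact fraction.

Against (1/4, 3/4), each row's expected payoff is 1: 6; 2: 17/4.
Taking the (1/4, 3/4)-weighted average: (1/4)·(6) + (3/4)·(17/4) = 75/16.

75/16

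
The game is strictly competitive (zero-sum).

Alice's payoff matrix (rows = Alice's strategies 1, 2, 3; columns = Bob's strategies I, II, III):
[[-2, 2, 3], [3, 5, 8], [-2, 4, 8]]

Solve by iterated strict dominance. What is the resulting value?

3

Column II is strictly dominated by I for Bob (-2<2, 3<5, -2<4); eliminate II.
Row 1 is strictly dominated by row 2 (3>-2, 8>3); eliminate 1.
Column III is strictly dominated by I for Bob (3<8, -2<8); eliminate III.
Row 3 is strictly dominated by row 2 (3>-2); eliminate 3.
Only (2, I) remains, with payoff 3.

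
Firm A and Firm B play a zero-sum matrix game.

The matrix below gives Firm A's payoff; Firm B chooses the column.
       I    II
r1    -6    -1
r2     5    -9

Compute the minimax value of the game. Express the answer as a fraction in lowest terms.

Row minima are -6 and -9, so Firm A's maximin is -6; column maxima are 5 and -1, so Firm B's minimax is -1. These differ, so the equilibrium is in mixed strategies.
Let Firm A play r1 with probability p. Firm B is indifferent when −6p + 5(1−p) = −p − 9(1−p), giving p = 14/19.
Let Firm B play I with probability q. Firm A is indifferent when −6q − (1−q) = 5q − 9(1−q), giving q = 8/19.
The value is -6·(8/19) + (-1)·(11/19) = -59/19.

-59/19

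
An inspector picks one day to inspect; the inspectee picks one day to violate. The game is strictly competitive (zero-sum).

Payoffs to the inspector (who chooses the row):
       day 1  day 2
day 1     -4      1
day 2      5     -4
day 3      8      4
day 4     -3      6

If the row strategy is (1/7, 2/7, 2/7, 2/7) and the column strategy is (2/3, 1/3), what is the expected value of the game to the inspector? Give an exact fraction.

Against (2/3, 1/3), each row's expected payoff is day 1: -7/3; day 2: 2; day 3: 20/3; day 4: 0.
Taking the (1/7, 2/7, 2/7, 2/7)-weighted average: (1/7)·(-7/3) + (2/7)·(2) + (2/7)·(20/3) + (2/7)·(0) = 15/7.

15/7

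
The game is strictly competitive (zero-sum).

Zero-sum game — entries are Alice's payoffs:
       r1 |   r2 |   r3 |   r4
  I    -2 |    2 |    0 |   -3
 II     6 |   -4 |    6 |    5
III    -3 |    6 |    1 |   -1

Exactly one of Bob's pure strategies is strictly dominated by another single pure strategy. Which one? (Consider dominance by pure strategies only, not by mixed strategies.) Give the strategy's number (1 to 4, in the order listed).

3

Bob prefers columns that give Alice less. Compare r3 with r4: -3 < 0, 5 < 6, -1 < 1.
So r4 strictly dominates r3 for Bob; r3 is strictly dominated.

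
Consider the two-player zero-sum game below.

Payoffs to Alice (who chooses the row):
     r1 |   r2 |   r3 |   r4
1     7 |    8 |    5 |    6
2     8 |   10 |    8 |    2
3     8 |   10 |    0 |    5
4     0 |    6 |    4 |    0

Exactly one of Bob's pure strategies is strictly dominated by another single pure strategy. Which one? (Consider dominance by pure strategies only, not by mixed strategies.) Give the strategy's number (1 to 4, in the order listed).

Bob prefers columns that give Alice less. Compare r2 with r1: 7 < 8, 8 < 10, 8 < 10, 0 < 6.
So r1 strictly dominates r2 for Bob; r2 is strictly dominated.

2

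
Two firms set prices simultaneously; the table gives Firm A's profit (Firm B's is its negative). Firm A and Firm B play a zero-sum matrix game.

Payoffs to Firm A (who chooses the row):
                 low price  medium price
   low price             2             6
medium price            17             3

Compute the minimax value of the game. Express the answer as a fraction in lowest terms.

Row minima are 2 and 3, so Firm A's maximin is 3; column maxima are 17 and 6, so Firm B's minimax is 6. These differ, so the equilibrium is in mixed strategies.
Let Firm A play low price with probability p. Firm B is indifferent when 2p + 17(1−p) = 6p + 3(1−p), giving p = 7/9.
Let Firm B play low price with probability q. Firm A is indifferent when 2q + 6(1−q) = 17q + 3(1−q), giving q = 1/6.
The value is 2·(1/6) + (6)·(5/6) = 16/3.

16/3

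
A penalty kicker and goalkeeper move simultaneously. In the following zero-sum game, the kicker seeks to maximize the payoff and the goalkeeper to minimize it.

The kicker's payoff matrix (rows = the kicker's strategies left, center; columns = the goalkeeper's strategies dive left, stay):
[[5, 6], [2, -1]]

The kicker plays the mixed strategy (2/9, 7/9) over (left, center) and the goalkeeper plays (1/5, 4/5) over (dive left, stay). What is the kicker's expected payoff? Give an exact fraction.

Against (1/5, 4/5), each row's expected payoff is left: 29/5; center: -2/5.
Taking the (2/9, 7/9)-weighted average: (2/9)·(29/5) + (7/9)·(-2/5) = 44/45.

44/45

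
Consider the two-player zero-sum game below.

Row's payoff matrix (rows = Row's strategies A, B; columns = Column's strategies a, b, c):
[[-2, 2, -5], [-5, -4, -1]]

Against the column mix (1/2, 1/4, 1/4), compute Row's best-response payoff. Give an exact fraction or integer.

-7/4

A: (-2)·(1/2) + (2)·(1/4) + (-5)·(1/4) = -7/4.
B: (-5)·(1/2) + (-4)·(1/4) + (-1)·(1/4) = -15/4.
The best pure response is A with expected payoff -7/4.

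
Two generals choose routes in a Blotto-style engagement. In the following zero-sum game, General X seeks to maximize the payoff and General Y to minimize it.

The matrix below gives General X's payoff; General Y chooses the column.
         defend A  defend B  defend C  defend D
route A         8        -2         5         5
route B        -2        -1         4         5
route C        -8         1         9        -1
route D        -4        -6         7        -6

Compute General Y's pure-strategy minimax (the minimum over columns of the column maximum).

The worst case (largest entry) in each column is defend A: 8, defend B: 1, defend C: 9, defend D: 5.
The best (smallest) of these is 1.

1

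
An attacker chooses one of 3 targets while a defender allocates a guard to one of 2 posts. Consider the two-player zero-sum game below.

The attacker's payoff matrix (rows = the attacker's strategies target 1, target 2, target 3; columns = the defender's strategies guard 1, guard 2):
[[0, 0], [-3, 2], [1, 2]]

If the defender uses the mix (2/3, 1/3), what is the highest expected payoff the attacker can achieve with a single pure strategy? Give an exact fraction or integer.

target 1: (0)·(2/3) + (0)·(1/3) = 0.
target 2: (-3)·(2/3) + (2)·(1/3) = -4/3.
target 3: (1)·(2/3) + (2)·(1/3) = 4/3.
The best pure response is target 3 with expected payoff 4/3.

4/3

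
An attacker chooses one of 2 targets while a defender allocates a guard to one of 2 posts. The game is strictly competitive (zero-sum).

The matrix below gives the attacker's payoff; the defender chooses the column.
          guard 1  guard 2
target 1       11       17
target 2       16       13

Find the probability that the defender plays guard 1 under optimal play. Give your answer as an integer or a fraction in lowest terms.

Row minima are 11 and 13, so the attacker's maximin is 13; column maxima are 16 and 17, so the defender's minimax is 16. These differ, so the equilibrium is in mixed strategies.
Let the defender play guard 1 with probability q. The attacker is indifferent when 11q + 17(1−q) = 16q + 13(1−q), giving q = 4/9.

4/9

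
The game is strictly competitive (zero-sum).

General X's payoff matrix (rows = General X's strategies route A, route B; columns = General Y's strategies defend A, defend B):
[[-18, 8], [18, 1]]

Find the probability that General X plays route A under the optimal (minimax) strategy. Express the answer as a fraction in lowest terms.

17/43

Row minima are -18 and 1, so General X's maximin is 1; column maxima are 18 and 8, so General Y's minimax is 8. These differ, so the equilibrium is in mixed strategies.
Let General X play route A with probability p. General Y is indifferent when −18p + 18(1−p) = 8p + (1−p), giving p = 17/43.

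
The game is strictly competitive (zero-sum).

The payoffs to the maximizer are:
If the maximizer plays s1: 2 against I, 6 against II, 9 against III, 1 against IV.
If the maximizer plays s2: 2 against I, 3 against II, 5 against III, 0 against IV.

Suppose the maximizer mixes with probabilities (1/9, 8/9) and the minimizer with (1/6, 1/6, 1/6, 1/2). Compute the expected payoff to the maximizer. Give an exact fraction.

Against (1/6, 1/6, 1/6, 1/2), each row's expected payoff is s1: 10/3; s2: 5/3.
Taking the (1/9, 8/9)-weighted average: (1/9)·(10/3) + (8/9)·(5/3) = 50/27.

50/27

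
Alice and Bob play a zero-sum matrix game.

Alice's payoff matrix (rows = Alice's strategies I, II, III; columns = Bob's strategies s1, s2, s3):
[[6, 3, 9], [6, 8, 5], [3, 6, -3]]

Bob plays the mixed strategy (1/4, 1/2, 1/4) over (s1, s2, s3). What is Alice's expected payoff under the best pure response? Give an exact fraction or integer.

I: (6)·(1/4) + (3)·(1/2) + (9)·(1/4) = 21/4.
II: (6)·(1/4) + (8)·(1/2) + (5)·(1/4) = 27/4.
III: (3)·(1/4) + (6)·(1/2) + (-3)·(1/4) = 3.
The best pure response is II with expected payoff 27/4.

27/4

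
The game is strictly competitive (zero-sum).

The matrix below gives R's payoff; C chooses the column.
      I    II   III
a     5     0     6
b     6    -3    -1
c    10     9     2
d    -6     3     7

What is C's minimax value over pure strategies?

7

The worst case (largest entry) in each column is I: 10, II: 9, III: 7.
The best (smallest) of these is 7.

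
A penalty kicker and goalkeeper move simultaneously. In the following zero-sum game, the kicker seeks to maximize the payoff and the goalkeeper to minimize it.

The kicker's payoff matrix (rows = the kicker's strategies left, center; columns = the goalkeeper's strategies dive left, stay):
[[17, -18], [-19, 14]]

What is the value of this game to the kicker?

-26/17

Row minima are -18 and -19, so the kicker's maximin is -18; column maxima are 17 and 14, so the goalkeeper's minimax is 14. These differ, so the equilibrium is in mixed strategies.
Let the kicker play left with probability p. The goalkeeper is indifferent when 17p − 19(1−p) = −18p + 14(1−p), giving p = 33/68.
Let the goalkeeper play dive left with probability q. The kicker is indifferent when 17q − 18(1−q) = −19q + 14(1−q), giving q = 8/17.
The value is 17·(8/17) + (-18)·(9/17) = -26/17.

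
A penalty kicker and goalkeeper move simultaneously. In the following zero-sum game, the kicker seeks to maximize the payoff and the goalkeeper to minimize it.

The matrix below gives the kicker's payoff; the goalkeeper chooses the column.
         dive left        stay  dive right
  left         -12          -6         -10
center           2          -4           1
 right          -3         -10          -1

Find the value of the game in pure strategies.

-4

Row minima: -12, -4, -10 → the kicker's maximin is -4.
Column maxima: 2, -4, 1 → the goalkeeper's minimax is -4.
They coincide at (center, stay), so the value is -4.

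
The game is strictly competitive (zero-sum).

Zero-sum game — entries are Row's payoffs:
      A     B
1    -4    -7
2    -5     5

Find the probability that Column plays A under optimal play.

Row minima are -7 and -5, so Row's maximin is -5; column maxima are -4 and 5, so Column's minimax is -4. These differ, so the equilibrium is in mixed strategies.
Let Column play A with probability q. Row is indifferent when −4q − 7(1−q) = −5q + 5(1−q), giving q = 12/13.

12/13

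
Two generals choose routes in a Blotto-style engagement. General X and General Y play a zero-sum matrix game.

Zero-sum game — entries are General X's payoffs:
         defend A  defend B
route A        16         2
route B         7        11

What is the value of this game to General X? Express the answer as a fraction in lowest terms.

Row minima are 2 and 7, so General X's maximin is 7; column maxima are 16 and 11, so General Y's minimax is 11. These differ, so the equilibrium is in mixed strategies.
Let General X play route A with probability p. General Y is indifferent when 16p + 7(1−p) = 2p + 11(1−p), giving p = 2/9.
Let General Y play defend A with probability q. General X is indifferent when 16q + 2(1−q) = 7q + 11(1−q), giving q = 1/2.
The value is 16·(1/2) + (2)·(1/2) = 9.

9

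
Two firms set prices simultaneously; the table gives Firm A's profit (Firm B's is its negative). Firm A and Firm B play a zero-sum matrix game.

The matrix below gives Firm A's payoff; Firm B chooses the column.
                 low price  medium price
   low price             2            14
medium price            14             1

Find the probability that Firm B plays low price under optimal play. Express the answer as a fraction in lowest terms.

Row minima are 2 and 1, so Firm A's maximin is 2; column maxima are 14 and 14, so Firm B's minimax is 14. These differ, so the equilibrium is in mixed strategies.
Let Firm B play low price with probability q. Firm A is indifferent when 2q + 14(1−q) = 14q + (1−q), giving q = 13/25.

13/25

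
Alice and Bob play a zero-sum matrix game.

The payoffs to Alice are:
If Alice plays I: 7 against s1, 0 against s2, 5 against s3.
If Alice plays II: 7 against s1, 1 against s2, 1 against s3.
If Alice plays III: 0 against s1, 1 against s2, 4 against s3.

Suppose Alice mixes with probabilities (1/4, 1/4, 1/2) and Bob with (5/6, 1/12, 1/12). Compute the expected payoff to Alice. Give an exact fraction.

Against (5/6, 1/12, 1/12), each row's expected payoff is I: 25/4; II: 6; III: 5/12.
Taking the (1/4, 1/4, 1/2)-weighted average: (1/4)·(25/4) + (1/4)·(6) + (1/2)·(5/12) = 157/48.

157/48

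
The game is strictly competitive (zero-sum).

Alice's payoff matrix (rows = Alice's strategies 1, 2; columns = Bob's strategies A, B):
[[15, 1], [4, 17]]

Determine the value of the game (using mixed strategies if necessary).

Row minima are 1 and 4, so Alice's maximin is 4; column maxima are 15 and 17, so Bob's minimax is 15. These differ, so the equilibrium is in mixed strategies.
Let Alice play 1 with probability p. Bob is indifferent when 15p + 4(1−p) = p + 17(1−p), giving p = 13/27.
Let Bob play A with probability q. Alice is indifferent when 15q + (1−q) = 4q + 17(1−q), giving q = 16/27.
The value is 15·(16/27) + (1)·(11/27) = 251/27.

251/27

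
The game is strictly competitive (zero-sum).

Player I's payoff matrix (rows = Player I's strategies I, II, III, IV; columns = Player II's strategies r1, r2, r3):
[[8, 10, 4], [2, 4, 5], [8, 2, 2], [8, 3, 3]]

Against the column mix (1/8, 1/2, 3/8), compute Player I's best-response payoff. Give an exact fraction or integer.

15/2

I: (8)·(1/8) + (10)·(1/2) + (4)·(3/8) = 15/2.
II: (2)·(1/8) + (4)·(1/2) + (5)·(3/8) = 33/8.
III: (8)·(1/8) + (2)·(1/2) + (2)·(3/8) = 11/4.
IV: (8)·(1/8) + (3)·(1/2) + (3)·(3/8) = 29/8.
The best pure response is I with expected payoff 15/2.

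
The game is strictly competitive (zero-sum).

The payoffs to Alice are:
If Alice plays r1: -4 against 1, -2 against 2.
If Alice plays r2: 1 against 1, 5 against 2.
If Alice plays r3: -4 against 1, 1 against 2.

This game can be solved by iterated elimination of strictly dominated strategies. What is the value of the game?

Column 2 is strictly dominated by 1 for Bob (-4<-2, 1<5, -4<1); eliminate 2.
Row r1 is strictly dominated by row r2 (1>-4); eliminate r1.
Row r3 is strictly dominated by row r2 (1>-4); eliminate r3.
Only (r2, 1) remains, with payoff 1.

1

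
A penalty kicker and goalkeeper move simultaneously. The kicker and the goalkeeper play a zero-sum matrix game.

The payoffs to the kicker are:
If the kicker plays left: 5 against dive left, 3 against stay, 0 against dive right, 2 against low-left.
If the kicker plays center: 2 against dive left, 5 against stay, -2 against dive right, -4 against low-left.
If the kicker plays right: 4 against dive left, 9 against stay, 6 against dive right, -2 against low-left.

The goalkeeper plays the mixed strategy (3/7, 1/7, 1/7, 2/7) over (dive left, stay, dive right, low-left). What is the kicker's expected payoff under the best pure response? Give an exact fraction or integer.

23/7

left: (5)·(3/7) + (3)·(1/7) + (0)·(1/7) + (2)·(2/7) = 22/7.
center: (2)·(3/7) + (5)·(1/7) + (-2)·(1/7) + (-4)·(2/7) = 1/7.
right: (4)·(3/7) + (9)·(1/7) + (6)·(1/7) + (-2)·(2/7) = 23/7.
The best pure response is right with expected payoff 23/7.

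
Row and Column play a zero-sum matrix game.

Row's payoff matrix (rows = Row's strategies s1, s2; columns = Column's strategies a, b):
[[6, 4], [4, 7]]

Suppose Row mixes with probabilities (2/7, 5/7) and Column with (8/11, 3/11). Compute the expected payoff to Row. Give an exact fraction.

5

Against (8/11, 3/11), each row's expected payoff is s1: 60/11; s2: 53/11.
Taking the (2/7, 5/7)-weighted average: (2/7)·(60/11) + (5/7)·(53/11) = 5.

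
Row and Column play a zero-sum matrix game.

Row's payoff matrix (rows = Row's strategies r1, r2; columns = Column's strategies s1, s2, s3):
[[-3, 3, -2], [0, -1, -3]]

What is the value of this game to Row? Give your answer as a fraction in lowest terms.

Column s2 is strictly dominated by s3 for Column (it gives Row more in every row).
The remaining 2×2 game on (r1, r2) × (s1, s3) has no saddle point. Let Row play r1 with probability p; indifference gives −3p = −2p − 3(1−p), so p = 3/4.
Similarly Column's optimal q on s1 is 1/4, and the value is -3·(1/4) + (-2)·(3/4) = -9/4.

-9/4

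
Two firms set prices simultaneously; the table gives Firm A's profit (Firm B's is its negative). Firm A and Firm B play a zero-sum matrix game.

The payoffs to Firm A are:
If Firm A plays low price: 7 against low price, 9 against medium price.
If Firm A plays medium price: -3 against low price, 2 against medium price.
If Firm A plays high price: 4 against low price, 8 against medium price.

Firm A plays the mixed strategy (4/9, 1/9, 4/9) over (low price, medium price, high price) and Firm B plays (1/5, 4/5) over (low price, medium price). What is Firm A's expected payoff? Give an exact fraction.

Against (1/5, 4/5), each row's expected payoff is low price: 43/5; medium price: 1; high price: 36/5.
Taking the (4/9, 1/9, 4/9)-weighted average: (4/9)·(43/5) + (1/9)·(1) + (4/9)·(36/5) = 107/15.

107/15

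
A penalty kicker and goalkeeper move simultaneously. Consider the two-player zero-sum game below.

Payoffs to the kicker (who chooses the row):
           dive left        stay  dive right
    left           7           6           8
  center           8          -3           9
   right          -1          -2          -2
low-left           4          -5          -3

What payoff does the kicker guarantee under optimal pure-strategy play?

6

Row minima: 6, -3, -2, -5 → the kicker's maximin is 6.
Column maxima: 8, 6, 9 → the goalkeeper's minimax is 6.
They coincide at (left, stay), so the value is 6.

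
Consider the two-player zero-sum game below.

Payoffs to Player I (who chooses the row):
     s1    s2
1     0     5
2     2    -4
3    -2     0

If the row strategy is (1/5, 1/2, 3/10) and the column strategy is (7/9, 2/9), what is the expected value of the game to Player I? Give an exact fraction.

4/45

Against (7/9, 2/9), each row's expected payoff is 1: 10/9; 2: 2/3; 3: -14/9.
Taking the (1/5, 1/2, 3/10)-weighted average: (1/5)·(10/9) + (1/2)·(2/3) + (3/10)·(-14/9) = 4/45.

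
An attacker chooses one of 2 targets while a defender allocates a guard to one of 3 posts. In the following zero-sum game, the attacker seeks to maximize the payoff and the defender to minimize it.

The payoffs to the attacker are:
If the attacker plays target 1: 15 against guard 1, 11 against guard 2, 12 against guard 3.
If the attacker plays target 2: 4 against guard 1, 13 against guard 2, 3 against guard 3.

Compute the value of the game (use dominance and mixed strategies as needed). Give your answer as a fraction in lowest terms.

123/11

Column guard 1 is strictly dominated by guard 3 for the defender (it gives the attacker more in every row).
The remaining 2×2 game on (target 1, target 2) × (guard 2, guard 3) has no saddle point. Let the attacker play target 1 with probability p; indifference gives 11p + 13(1−p) = 12p + 3(1−p), so p = 10/11.
Similarly the defender's optimal q on guard 2 is 9/11, and the value is 11·(9/11) + (12)·(2/11) = 123/11.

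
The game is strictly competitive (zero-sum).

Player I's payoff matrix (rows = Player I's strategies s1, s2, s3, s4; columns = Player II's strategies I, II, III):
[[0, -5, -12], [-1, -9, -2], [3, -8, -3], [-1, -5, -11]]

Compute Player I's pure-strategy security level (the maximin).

-8

The worst-case payoff for each row is s1: -12, s2: -9, s3: -8, s4: -11.
The best of these is -8.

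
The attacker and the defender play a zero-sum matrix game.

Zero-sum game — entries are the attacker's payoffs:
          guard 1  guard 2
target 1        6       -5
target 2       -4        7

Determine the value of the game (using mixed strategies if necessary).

1

Row minima are -5 and -4, so the attacker's maximin is -4; column maxima are 6 and 7, so the defender's minimax is 6. These differ, so the equilibrium is in mixed strategies.
Let the attacker play target 1 with probability p. The defender is indifferent when 6p − 4(1−p) = −5p + 7(1−p), giving p = 1/2.
Let the defender play guard 1 with probability q. The attacker is indifferent when 6q − 5(1−q) = −4q + 7(1−q), giving q = 6/11.
The value is 6·(6/11) + (-5)·(5/11) = 1.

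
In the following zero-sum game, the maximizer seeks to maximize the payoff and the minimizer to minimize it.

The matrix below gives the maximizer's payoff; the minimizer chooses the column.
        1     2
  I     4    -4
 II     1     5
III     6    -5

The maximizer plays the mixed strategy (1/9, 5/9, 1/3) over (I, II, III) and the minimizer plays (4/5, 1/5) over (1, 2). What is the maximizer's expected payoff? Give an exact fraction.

Against (4/5, 1/5), each row's expected payoff is I: 12/5; II: 9/5; III: 19/5.
Taking the (1/9, 5/9, 1/3)-weighted average: (1/9)·(12/5) + (5/9)·(9/5) + (1/3)·(19/5) = 38/15.

38/15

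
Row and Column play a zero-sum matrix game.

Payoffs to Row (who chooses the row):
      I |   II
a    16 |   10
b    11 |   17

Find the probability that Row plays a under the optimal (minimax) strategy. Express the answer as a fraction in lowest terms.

1/2

Row minima are 10 and 11, so Row's maximin is 11; column maxima are 16 and 17, so Column's minimax is 16. These differ, so the equilibrium is in mixed strategies.
Let Row play a with probability p. Column is indifferent when 16p + 11(1−p) = 10p + 17(1−p), giving p = 1/2.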